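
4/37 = 4/37   =  0.11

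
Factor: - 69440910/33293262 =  - 11573485/5548877= - 5^1*7^1*11^1*23^1* 347^ (  -  1)*1307^1*15991^( -1 ) 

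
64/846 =32/423 =0.08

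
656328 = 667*984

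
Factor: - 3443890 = -2^1 * 5^1*241^1*1429^1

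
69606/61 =1141 + 5/61 = 1141.08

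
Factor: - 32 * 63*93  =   - 187488 = - 2^5 * 3^3*7^1*31^1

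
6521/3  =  2173 + 2/3 =2173.67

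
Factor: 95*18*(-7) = -11970=- 2^1*3^2*5^1*7^1*19^1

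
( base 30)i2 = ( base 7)1403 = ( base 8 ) 1036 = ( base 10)542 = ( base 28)ja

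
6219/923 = 6+ 681/923 = 6.74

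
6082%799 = 489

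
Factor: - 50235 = - 3^1*5^1*17^1*197^1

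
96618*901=87052818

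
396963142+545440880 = 942404022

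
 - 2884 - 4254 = - 7138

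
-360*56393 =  -20301480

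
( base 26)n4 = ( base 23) 134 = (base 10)602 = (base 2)1001011010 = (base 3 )211022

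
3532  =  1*3532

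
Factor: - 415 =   -  5^1 *83^1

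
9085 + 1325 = 10410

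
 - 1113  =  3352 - 4465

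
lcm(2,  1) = 2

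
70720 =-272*(- 260)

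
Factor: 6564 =2^2 * 3^1 * 547^1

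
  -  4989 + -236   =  - 5225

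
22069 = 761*29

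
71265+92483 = 163748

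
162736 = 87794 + 74942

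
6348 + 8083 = 14431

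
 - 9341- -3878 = -5463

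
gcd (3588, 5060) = 92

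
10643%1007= 573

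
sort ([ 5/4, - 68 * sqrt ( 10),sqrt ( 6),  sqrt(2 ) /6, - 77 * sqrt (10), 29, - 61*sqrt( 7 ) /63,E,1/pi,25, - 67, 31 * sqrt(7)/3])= [ - 77* sqrt( 10 ), - 68*sqrt ( 10 ), - 67, - 61*sqrt ( 7)/63,sqrt(2)/6,  1/pi,5/4,sqrt(6 ), E , 25,31*sqrt( 7)/3,  29 ] 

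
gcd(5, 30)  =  5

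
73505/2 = 73505/2 = 36752.50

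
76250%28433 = 19384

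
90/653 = 90/653  =  0.14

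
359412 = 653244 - 293832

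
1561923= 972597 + 589326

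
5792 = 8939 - 3147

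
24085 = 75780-51695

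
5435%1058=145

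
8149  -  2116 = 6033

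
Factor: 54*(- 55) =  - 2970  =  - 2^1*3^3 *5^1*11^1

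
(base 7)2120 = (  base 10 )749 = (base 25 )14O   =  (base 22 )1c1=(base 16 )2ED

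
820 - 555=265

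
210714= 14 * 15051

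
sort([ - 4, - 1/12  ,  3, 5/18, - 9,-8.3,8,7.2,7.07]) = [ - 9, - 8.3,-4,-1/12, 5/18, 3, 7.07,7.2, 8] 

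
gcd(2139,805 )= 23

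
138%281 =138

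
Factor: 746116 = 2^2*7^1*26647^1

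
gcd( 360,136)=8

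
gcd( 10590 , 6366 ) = 6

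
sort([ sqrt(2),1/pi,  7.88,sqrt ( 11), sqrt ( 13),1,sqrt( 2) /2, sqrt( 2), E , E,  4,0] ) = [0, 1/pi,sqrt( 2)/2,1,sqrt( 2),  sqrt ( 2 ), E, E, sqrt( 11 ), sqrt(13),4,7.88 ] 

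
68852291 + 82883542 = 151735833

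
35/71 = 35/71 = 0.49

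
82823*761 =63028303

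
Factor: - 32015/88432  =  -2^( - 4)*5^1*19^1 * 337^1*5527^( - 1 )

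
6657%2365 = 1927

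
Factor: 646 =2^1*17^1*19^1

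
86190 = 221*390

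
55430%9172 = 398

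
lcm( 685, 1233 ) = 6165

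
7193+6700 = 13893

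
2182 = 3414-1232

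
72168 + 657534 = 729702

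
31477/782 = 40 +197/782 = 40.25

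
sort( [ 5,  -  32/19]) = [- 32/19, 5]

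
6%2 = 0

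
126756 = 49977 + 76779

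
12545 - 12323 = 222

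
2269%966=337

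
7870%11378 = 7870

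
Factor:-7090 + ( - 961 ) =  - 8051 =-83^1*97^1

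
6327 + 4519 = 10846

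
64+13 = 77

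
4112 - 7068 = -2956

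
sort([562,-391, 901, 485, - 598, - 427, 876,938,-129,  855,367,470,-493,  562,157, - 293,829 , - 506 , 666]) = [ - 598 , - 506, - 493 , - 427, - 391, - 293, - 129 , 157,367 , 470,485,562,562, 666,  829,855, 876,901,  938]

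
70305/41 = 1714+31/41 = 1714.76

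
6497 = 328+6169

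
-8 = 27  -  35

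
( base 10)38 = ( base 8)46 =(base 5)123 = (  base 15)28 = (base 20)1I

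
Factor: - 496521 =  - 3^2*43^1*1283^1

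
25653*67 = 1718751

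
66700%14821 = 7416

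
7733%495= 308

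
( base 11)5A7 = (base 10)722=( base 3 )222202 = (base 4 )23102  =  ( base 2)1011010010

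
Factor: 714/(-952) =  - 3/4 = - 2^( - 2 )*3^1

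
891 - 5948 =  - 5057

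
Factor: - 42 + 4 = -2^1 *19^1 = -38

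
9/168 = 3/56=0.05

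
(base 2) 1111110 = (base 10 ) 126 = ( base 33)3r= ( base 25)51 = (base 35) 3l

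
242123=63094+179029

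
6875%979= 22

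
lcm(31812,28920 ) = 318120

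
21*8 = 168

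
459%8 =3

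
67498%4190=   458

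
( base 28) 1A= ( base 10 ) 38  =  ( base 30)18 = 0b100110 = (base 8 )46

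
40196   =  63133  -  22937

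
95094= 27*3522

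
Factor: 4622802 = 2^1  *  3^1*197^1*3911^1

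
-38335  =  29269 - 67604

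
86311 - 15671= 70640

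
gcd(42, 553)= 7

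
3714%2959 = 755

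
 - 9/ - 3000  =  3/1000 = 0.00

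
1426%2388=1426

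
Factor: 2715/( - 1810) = - 3/2=- 2^(-1) * 3^1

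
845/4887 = 845/4887 = 0.17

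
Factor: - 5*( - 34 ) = 170  =  2^1*5^1*17^1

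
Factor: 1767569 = 1767569^1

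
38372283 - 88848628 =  - 50476345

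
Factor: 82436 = 2^2 * 37^1*557^1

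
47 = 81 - 34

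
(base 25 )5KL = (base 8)7076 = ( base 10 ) 3646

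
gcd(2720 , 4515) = 5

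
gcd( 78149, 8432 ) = 17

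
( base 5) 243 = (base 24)31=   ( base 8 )111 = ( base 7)133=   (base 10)73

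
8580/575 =14+106/115=14.92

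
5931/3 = 1977 = 1977.00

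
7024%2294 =142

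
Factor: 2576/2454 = 1288/1227 = 2^3 * 3^(-1 ) * 7^1 * 23^1*409^( - 1)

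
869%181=145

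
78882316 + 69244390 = 148126706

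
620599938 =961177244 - 340577306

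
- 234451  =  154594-389045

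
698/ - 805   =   - 698/805=- 0.87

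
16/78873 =16/78873 = 0.00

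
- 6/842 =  - 3/421=- 0.01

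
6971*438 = 3053298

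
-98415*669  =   - 65839635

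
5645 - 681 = 4964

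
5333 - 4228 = 1105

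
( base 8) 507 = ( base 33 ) 9U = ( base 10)327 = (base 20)G7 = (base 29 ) B8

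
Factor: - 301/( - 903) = 1/3 = 3^( - 1 ) 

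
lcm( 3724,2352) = 44688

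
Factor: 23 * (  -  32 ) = - 736 = - 2^5*23^1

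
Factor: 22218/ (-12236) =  - 69/38  =  -2^ ( - 1)*3^1*19^(  -  1) * 23^1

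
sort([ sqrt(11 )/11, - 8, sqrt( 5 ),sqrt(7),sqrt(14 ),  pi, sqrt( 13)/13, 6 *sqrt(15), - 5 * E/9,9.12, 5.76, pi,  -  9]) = [-9,-8, - 5*E/9,sqrt ( 13) /13, sqrt ( 11) /11,sqrt( 5 ), sqrt( 7), pi, pi, sqrt( 14), 5.76, 9.12, 6  *sqrt ( 15) ]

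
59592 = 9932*6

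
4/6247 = 4/6247 = 0.00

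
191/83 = 2+25/83 = 2.30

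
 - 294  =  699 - 993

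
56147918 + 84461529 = 140609447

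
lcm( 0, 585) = 0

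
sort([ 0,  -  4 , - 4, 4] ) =[ - 4, - 4,0  ,  4 ] 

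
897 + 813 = 1710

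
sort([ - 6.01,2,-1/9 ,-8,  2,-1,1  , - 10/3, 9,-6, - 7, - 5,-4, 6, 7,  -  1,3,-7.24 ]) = [ - 8, - 7.24, - 7 ,  -  6.01, - 6, - 5,-4,-10/3 ,-1, - 1,  -  1/9,1,  2,2 , 3,6 , 7,9] 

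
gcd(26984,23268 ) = 4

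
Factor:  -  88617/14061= - 271/43= -  43^( - 1 )*271^1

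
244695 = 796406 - 551711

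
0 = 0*3990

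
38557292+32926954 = 71484246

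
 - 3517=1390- 4907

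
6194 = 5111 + 1083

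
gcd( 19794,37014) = 6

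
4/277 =4/277=0.01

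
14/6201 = 14/6201= 0.00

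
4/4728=1/1182 = 0.00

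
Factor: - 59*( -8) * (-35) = - 16520 = - 2^3 * 5^1  *  7^1 * 59^1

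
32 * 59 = 1888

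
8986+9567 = 18553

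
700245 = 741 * 945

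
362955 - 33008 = 329947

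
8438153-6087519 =2350634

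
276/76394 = 138/38197 = 0.00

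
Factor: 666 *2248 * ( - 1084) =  - 2^6*3^2*37^1*271^1*281^1 = -  1622930112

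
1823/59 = 30 + 53/59  =  30.90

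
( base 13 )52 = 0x43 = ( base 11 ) 61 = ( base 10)67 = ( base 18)3D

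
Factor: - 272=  - 2^4 *17^1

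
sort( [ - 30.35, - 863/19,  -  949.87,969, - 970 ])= [-970, - 949.87, - 863/19, -30.35,969]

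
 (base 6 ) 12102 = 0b11011100110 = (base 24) 31E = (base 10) 1766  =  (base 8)3346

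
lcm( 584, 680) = 49640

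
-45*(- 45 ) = 2025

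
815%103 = 94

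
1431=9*159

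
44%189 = 44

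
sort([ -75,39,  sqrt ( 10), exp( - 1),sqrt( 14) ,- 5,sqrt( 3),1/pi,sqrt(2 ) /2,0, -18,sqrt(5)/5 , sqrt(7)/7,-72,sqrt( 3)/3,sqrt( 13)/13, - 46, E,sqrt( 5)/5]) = [ - 75, - 72, - 46,-18, - 5,0, sqrt( 13)/13,1/pi, exp( - 1 ),sqrt (7)/7,sqrt(5)/5, sqrt(5)/5, sqrt(3)/3,  sqrt( 2)/2 , sqrt( 3),E,sqrt( 10), sqrt(14),  39] 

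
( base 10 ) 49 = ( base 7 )100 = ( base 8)61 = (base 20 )29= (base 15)34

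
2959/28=2959/28 = 105.68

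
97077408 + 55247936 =152325344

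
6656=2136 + 4520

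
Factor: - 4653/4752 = - 2^(-4)*3^( - 1 )*47^1 = - 47/48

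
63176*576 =36389376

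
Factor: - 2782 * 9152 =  - 25460864 = - 2^7*11^1 * 13^2*107^1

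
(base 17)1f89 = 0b10010010110001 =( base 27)cno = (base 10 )9393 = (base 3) 110212220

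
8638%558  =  268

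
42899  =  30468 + 12431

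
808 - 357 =451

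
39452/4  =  9863  =  9863.00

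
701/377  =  1+324/377=1.86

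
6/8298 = 1/1383  =  0.00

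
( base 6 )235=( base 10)95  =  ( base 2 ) 1011111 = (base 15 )65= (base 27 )3E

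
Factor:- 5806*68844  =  - 2^3*3^1*2903^1*5737^1=   -  399708264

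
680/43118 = 340/21559 =0.02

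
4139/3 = 1379 + 2/3  =  1379.67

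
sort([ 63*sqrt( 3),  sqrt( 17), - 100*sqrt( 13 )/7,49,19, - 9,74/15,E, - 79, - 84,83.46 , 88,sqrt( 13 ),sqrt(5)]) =[ - 84, - 79, - 100*sqrt (13)/7, - 9 , sqrt( 5 ), E,sqrt( 13 ),sqrt(17),74/15, 19, 49,83.46,88, 63*sqrt(3 ) ]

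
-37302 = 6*( - 6217 ) 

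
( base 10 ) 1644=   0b11001101100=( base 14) 856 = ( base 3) 2020220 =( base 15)749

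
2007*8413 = 16884891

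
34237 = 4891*7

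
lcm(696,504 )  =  14616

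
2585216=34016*76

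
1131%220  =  31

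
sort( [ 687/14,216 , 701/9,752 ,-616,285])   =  [ - 616,687/14, 701/9 , 216, 285 , 752]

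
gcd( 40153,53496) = 1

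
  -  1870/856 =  -3+349/428 = - 2.18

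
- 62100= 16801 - 78901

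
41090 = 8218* 5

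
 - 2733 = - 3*911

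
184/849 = 184/849= 0.22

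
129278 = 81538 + 47740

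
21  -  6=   15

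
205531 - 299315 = -93784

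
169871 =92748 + 77123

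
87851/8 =10981 + 3/8 = 10981.38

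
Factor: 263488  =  2^6*23^1*179^1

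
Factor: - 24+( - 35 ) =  -59^1= -  59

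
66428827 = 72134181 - 5705354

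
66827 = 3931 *17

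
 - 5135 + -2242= - 7377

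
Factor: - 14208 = -2^7* 3^1*37^1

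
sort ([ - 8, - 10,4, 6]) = [ - 10, - 8, 4,6 ]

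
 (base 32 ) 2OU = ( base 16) B1E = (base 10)2846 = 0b101100011110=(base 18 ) 8e2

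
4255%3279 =976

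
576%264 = 48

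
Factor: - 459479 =-459479^1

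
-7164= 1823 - 8987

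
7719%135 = 24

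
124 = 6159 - 6035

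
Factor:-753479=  - 401^1* 1879^1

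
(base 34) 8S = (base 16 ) 12C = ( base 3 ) 102010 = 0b100101100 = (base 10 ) 300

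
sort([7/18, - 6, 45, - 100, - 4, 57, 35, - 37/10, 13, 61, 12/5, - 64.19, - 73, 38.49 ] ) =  [ -100, - 73, -64.19, - 6, - 4, - 37/10, 7/18, 12/5, 13, 35, 38.49, 45 , 57, 61 ]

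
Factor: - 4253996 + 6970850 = 2^1*3^1*7^2 * 9241^1=2716854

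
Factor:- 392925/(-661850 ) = 507/854 = 2^(  -  1 ) * 3^1 * 7^( - 1 )*13^2*61^ ( - 1 ) 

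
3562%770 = 482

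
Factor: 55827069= 3^1*18609023^1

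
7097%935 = 552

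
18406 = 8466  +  9940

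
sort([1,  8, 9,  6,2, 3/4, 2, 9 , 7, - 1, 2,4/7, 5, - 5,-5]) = [ - 5 , - 5, - 1, 4/7, 3/4, 1, 2, 2,2, 5, 6, 7,8, 9,9]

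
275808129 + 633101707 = 908909836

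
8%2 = 0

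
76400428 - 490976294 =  - 414575866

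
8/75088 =1/9386= 0.00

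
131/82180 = 131/82180 = 0.00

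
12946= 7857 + 5089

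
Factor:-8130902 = -2^1*13^1 * 312727^1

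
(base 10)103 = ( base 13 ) 7c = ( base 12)87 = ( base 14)75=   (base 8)147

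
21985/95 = 231 + 8/19 = 231.42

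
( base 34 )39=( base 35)36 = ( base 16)6F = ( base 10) 111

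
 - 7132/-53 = 7132/53=134.57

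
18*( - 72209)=  -  1299762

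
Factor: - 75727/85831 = -41^1*1847^1*85831^( - 1)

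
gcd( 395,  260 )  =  5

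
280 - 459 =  - 179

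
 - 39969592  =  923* ( - 43304)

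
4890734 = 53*92278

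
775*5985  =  4638375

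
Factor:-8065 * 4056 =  - 32711640 = -2^3*3^1*  5^1*13^2*1613^1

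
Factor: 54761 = 7^1 * 7823^1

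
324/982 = 162/491 = 0.33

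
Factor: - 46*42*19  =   -36708 = -2^2*3^1*7^1*19^1*23^1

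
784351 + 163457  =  947808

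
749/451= 1 + 298/451 = 1.66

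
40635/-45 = - 903 + 0/1 = -903.00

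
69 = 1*69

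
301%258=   43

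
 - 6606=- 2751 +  - 3855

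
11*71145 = 782595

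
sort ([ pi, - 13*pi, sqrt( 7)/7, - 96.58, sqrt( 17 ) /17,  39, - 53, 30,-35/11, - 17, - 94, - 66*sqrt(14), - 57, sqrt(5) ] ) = [ - 66*sqrt( 14 ), - 96.58, - 94, - 57,-53,-13*pi,-17, - 35/11,sqrt( 17)/17, sqrt( 7 ) /7, sqrt( 5 ),pi, 30, 39 ] 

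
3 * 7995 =23985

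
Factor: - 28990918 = -2^1*11^1 * 317^1 * 4157^1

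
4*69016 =276064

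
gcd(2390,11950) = 2390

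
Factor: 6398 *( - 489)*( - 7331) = 2^1 * 3^1*7^1 * 163^1*457^1*7331^1= 22935927882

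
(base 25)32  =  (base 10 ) 77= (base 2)1001101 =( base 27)2N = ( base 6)205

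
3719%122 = 59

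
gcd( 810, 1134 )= 162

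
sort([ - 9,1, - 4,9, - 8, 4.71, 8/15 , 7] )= [ - 9, - 8, - 4, 8/15,1 , 4.71,7, 9]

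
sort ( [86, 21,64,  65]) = [21,64,  65, 86 ]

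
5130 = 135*38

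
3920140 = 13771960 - 9851820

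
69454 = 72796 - 3342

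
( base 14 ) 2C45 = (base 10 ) 7901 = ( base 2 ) 1111011011101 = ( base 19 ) 12gg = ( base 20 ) JF1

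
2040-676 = 1364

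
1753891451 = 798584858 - - 955306593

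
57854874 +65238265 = 123093139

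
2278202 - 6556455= - 4278253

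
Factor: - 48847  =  -48847^1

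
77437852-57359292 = 20078560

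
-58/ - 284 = 29/142  =  0.20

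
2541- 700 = 1841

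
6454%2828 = 798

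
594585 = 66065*9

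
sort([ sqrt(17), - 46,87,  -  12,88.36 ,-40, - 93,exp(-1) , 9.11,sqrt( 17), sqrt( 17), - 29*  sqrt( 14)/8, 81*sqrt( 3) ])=[  -  93, - 46,- 40,-29 * sqrt(14)/8,  -  12,exp(-1), sqrt (17),sqrt( 17 ),sqrt(17),9.11,87, 88.36, 81*sqrt(3)]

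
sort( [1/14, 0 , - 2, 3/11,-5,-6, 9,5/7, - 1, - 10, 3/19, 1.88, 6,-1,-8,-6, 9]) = [ - 10,  -  8,-6,-6, - 5 , - 2, - 1,-1, 0,1/14, 3/19 , 3/11, 5/7,1.88, 6, 9,9 ]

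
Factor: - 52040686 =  - 2^1*61^1 * 426563^1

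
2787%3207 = 2787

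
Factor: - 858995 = - 5^1*171799^1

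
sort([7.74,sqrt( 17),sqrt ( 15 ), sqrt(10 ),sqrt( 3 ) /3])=[ sqrt(3)/3,sqrt( 10),sqrt(15),sqrt( 17),7.74 ]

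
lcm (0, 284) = 0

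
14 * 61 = 854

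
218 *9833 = 2143594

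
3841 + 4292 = 8133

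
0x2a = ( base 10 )42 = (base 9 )46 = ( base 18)26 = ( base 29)1d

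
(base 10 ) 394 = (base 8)612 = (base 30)D4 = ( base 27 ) EG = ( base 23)h3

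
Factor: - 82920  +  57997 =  - 24923  =  - 24923^1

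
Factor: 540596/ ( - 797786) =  - 270298/398893=-2^1 * 7^1*11^( - 1 ) * 43^1*449^1*36263^( - 1) 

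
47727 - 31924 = 15803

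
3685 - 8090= - 4405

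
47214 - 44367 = 2847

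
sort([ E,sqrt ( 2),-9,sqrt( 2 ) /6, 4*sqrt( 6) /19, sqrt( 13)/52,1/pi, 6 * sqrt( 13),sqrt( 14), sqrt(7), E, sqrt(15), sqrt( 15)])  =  [ - 9, sqrt(13)/52, sqrt( 2) /6,  1/pi, 4*sqrt(6)/19, sqrt( 2) , sqrt( 7),E,  E,sqrt( 14), sqrt( 15),sqrt( 15), 6*sqrt( 13)]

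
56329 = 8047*7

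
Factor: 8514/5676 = 3/2 = 2^( - 1 )*3^1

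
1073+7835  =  8908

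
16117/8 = 2014 + 5/8 = 2014.62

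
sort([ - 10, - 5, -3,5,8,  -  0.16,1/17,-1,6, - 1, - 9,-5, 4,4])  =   [ - 10, - 9, - 5, - 5, - 3, - 1,-1, - 0.16,1/17,4, 4, 5,6,8]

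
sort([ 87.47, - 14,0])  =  [-14,0, 87.47 ]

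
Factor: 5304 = 2^3 * 3^1*13^1*17^1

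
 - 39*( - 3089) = 120471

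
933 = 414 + 519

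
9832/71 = 9832/71 = 138.48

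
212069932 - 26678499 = 185391433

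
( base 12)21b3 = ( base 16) e97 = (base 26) 5DH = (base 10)3735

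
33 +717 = 750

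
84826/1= 84826 = 84826.00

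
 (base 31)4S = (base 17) 8G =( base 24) 68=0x98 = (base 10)152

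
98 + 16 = 114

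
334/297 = 1  +  37/297 = 1.12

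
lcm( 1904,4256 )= 72352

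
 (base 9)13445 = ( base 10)9113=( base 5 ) 242423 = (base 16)2399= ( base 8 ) 21631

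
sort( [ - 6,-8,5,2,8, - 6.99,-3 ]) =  [  -  8, - 6.99, - 6, - 3, 2,5,8 ]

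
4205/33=127 + 14/33 = 127.42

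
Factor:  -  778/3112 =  - 2^(  -  2)= - 1/4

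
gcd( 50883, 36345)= 7269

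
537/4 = 134 + 1/4=134.25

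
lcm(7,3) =21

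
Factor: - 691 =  - 691^1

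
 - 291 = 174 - 465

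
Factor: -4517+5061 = 2^5*17^1  =  544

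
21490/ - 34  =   - 10745/17 = - 632.06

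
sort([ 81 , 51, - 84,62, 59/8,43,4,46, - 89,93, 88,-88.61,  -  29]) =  [ -89,-88.61,  -  84,-29,4 , 59/8, 43 , 46,51, 62, 81, 88, 93 ]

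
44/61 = 44/61 = 0.72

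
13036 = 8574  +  4462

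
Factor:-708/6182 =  - 354/3091 = - 2^1 * 3^1*11^( - 1 )*59^1*281^(- 1 ) 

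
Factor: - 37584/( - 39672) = 2^1*3^2*19^( - 1) = 18/19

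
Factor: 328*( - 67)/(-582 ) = 10988/291 =2^2*3^( - 1)*41^1 * 67^1*97^(-1 ) 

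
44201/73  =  605 + 36/73 = 605.49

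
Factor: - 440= - 2^3*5^1*11^1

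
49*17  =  833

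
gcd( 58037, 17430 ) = 7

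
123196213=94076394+29119819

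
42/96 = 7/16 = 0.44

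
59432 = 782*76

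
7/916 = 7/916 = 0.01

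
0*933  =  0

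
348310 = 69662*5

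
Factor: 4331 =61^1*71^1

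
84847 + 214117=298964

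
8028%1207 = 786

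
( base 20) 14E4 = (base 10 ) 9884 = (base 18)1c92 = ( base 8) 23234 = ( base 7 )40550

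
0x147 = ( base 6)1303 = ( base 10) 327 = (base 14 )195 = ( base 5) 2302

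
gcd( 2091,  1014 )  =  3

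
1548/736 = 387/184 = 2.10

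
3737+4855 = 8592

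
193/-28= - 7 +3/28=- 6.89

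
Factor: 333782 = 2^1*157^1*1063^1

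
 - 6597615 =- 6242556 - 355059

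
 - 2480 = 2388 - 4868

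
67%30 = 7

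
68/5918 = 34/2959 = 0.01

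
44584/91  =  44584/91 = 489.93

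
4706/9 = 4706/9=522.89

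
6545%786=257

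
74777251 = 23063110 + 51714141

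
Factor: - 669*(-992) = 2^5* 3^1*31^1*223^1 = 663648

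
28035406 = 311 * 90146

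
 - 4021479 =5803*(  -  693 )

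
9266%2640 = 1346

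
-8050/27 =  - 299  +  23/27=- 298.15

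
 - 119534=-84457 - 35077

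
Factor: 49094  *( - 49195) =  - 2^1 * 5^1*9839^1* 24547^1 = - 2415179330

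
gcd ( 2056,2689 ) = 1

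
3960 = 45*88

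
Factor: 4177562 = 2^1*  101^1*20681^1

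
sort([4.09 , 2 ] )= [ 2,4.09] 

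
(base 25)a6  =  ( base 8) 400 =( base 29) 8O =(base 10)256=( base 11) 213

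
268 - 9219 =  - 8951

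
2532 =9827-7295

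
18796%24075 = 18796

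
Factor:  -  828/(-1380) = 3^1*5^( - 1) = 3/5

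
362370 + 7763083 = 8125453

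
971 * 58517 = 56820007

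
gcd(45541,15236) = 1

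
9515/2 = 4757 + 1/2 = 4757.50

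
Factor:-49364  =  - 2^2* 7^1*41^1 * 43^1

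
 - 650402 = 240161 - 890563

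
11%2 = 1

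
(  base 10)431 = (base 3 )120222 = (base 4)12233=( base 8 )657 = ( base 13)272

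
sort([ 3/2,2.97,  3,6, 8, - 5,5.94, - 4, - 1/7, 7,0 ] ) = [ -5, - 4, -1/7 , 0,  3/2, 2.97,3,5.94 , 6,7,  8] 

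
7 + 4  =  11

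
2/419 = 2/419 =0.00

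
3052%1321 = 410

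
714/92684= 21/2726 = 0.01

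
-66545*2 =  - 133090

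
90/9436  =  45/4718= 0.01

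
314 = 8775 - 8461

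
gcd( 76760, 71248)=8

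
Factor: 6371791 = 6371791^1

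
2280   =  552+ 1728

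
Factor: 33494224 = 2^4*2093389^1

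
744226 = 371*2006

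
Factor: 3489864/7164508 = 2^1 * 3^1*7^1*13^ ( - 1 )*29^( - 1) * 4751^ ( - 1 )*20773^1=872466/1791127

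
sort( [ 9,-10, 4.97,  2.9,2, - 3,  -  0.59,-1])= [  -  10, - 3, - 1,-0.59, 2,2.9,4.97, 9] 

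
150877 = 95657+55220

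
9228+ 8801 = 18029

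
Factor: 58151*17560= 1021131560=2^3 * 5^1*439^1*58151^1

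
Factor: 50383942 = 2^1*7^1*109^1 * 137^1 *241^1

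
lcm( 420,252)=1260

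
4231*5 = 21155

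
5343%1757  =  72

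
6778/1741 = 3+1555/1741 = 3.89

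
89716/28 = 3204 + 1/7 = 3204.14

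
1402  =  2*701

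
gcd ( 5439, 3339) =21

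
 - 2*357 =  - 714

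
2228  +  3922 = 6150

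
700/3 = 233 + 1/3 = 233.33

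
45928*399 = 18325272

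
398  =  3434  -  3036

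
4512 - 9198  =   - 4686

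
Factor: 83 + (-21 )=62 = 2^1*31^1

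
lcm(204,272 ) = 816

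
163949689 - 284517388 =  - 120567699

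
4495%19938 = 4495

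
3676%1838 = 0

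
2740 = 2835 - 95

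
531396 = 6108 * 87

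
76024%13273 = 9659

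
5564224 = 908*6128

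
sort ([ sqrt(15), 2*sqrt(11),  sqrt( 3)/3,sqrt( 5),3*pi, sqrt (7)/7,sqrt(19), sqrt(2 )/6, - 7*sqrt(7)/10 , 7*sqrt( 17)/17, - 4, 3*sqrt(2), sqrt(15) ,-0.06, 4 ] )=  [-4, - 7*sqrt (7 )/10 , - 0.06,sqrt( 2)/6, sqrt(7)/7, sqrt( 3)/3, 7*sqrt ( 17 )/17,sqrt(5),sqrt(15) , sqrt(15 ) , 4, 3*sqrt(2),sqrt(19), 2* sqrt (11),3* pi ]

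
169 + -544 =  - 375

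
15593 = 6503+9090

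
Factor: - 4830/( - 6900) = 7/10 = 2^( - 1)*5^( - 1)*7^1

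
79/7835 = 79/7835  =  0.01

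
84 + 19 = 103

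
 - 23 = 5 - 28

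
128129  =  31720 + 96409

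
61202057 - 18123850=43078207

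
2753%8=1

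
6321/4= 6321/4 = 1580.25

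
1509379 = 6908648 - 5399269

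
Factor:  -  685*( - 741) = 507585  =  3^1* 5^1*13^1*19^1*137^1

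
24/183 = 8/61 = 0.13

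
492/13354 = 246/6677 =0.04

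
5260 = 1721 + 3539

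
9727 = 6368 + 3359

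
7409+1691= 9100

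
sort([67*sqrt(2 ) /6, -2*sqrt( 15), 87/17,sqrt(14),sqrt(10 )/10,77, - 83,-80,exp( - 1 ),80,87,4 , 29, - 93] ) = [ - 93 ,-83 , - 80, - 2*sqrt( 15),sqrt(10 ) /10, exp( - 1 ), sqrt(14), 4,  87/17,67*sqrt(2) /6,  29, 77, 80,  87]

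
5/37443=5/37443 = 0.00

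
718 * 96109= 69006262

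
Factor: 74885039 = 74885039^1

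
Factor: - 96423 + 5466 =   -  90957 = - 3^1*30319^1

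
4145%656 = 209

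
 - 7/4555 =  - 7/4555  =  - 0.00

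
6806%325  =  306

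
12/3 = 4 = 4.00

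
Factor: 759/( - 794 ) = -2^ ( -1 )*3^1*11^1*23^1*397^(-1)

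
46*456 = 20976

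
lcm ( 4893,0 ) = 0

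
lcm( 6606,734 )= 6606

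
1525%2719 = 1525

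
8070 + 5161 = 13231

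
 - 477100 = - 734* 650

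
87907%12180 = 2647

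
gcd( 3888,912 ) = 48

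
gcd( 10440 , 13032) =72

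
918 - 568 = 350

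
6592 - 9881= - 3289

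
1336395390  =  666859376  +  669536014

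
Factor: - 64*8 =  - 512 = - 2^9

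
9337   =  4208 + 5129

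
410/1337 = 410/1337 = 0.31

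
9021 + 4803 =13824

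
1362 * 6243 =8502966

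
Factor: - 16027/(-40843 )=31^1 * 79^( - 1 )= 31/79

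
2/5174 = 1/2587 = 0.00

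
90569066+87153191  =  177722257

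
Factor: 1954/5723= 2^1*59^ ( - 1) *97^( - 1) * 977^1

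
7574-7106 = 468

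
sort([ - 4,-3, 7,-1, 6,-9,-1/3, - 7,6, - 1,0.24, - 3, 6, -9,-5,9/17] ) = [- 9, - 9, - 7, - 5, - 4, - 3 , - 3 , - 1,- 1 ,  -  1/3,0.24,  9/17, 6,6,6 , 7]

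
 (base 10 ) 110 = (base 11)a0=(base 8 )156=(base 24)4E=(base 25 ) 4A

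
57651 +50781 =108432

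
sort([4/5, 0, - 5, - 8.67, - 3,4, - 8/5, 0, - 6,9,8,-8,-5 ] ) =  [ - 8.67 , - 8, - 6, - 5,-5 , - 3, - 8/5,0,0,4/5,4,8, 9 ] 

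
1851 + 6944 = 8795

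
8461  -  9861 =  - 1400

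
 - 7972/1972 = -1993/493 = - 4.04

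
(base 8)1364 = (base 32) NK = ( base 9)1030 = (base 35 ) LL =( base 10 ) 756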